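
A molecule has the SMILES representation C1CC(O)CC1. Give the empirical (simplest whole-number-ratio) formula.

C5H10O

Atom tally by fragment:
  cyclopentane ring core → C:5 H:10
  (− 1 ring H displaced by substituents)
  + OH → O:1 H:1
Element totals:
  C: 5
  H: 10
  O: 1
Molecular formula: C5H10O.
gcd of subscripts (5, 10, 1) = 1, so the empirical formula equals the molecular formula.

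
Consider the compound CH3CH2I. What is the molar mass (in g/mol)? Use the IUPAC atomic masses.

Element totals:
  C: 2
  H: 5
  I: 1
Molecular formula: C2H5I.
  M = 2(12.011) + 5(1.008) + 126.904
    = 24.022 + 5.040 + 126.904 = 155.966

155.97 g/mol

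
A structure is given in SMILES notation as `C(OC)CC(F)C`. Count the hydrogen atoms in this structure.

Atom tally by fragment:
  CH3OCH2 → C:2 H:5 O:1
  CH2 → C:1 H:2
  CH(F) → C:1 H:1 F:1
  CH3 → C:1 H:3
Element totals:
  C: 5
  H: 11
  F: 1
  O: 1

11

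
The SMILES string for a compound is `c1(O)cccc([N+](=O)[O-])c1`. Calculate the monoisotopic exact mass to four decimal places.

139.0269

Atom tally by fragment:
  benzene ring core → C:6 H:6
  (− 2 ring H displaced by substituents)
  + OH → O:1 H:1
  + NO2 → N:1 O:2
Element totals:
  C: 6
  H: 5
  N: 1
  O: 3
Molecular formula: C6H5NO3.
  M = 6(12.0) + 5(1.007825) + 14.003074 + 3(15.994915)
    = 72.000000 + 5.039125 + 14.003074 + 47.984745 = 139.026944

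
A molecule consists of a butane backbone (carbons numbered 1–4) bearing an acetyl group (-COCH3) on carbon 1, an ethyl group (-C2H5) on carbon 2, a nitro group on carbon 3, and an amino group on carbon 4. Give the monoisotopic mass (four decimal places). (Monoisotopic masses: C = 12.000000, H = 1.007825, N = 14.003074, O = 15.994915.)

Atom tally by fragment:
  CH3COCH2 → C:3 H:5 O:1
  CH(C2H5) → C:3 H:6
  CH(NO2) → C:1 H:1 N:1 O:2
  CH2NH2 → C:1 H:4 N:1
Element totals:
  C: 8
  H: 16
  N: 2
  O: 3
Molecular formula: C8H16N2O3.
  M = 8(12.0) + 16(1.007825) + 2(14.003074) + 3(15.994915)
    = 96.000000 + 16.125200 + 28.006148 + 47.984745 = 188.116093

188.1161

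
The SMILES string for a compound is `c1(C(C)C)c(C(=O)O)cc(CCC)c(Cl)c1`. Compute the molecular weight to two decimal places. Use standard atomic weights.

240.73 g/mol

Atom tally by fragment:
  benzene ring core → C:6 H:6
  (− 4 ring H displaced by substituents)
  + CH(CH3)2 → C:3 H:7
  + COOH → C:1 H:1 O:2
  + CH2CH2CH3 → C:3 H:7
  + Cl → Cl:1
Element totals:
  C: 13
  H: 17
  Cl: 1
  O: 2
Molecular formula: C13H17ClO2.
  M = 13(12.011) + 17(1.008) + 35.45 + 2(15.999)
    = 156.143 + 17.136 + 35.450 + 31.998 = 240.727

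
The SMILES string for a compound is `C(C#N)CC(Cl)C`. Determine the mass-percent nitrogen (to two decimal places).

Atom tally by fragment:
  NCCH2 → C:2 H:2 N:1
  CH2 → C:1 H:2
  CH(Cl) → C:1 H:1 Cl:1
  CH3 → C:1 H:3
Element totals:
  C: 5
  H: 8
  Cl: 1
  N: 1
Molecular formula: C5H8ClN.
Molar mass = 117.576 g/mol.
Mass from N: 1 × 14.007 = 14.007 g/mol.
%N = 14.007 / 117.576 × 100 = 11.91%.

11.91%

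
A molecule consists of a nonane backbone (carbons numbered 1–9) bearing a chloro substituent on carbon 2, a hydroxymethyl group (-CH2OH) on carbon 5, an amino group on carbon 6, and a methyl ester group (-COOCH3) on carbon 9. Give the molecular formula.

Atom tally by fragment:
  CH3 → C:1 H:3
  CH(Cl) → C:1 H:1 Cl:1
  CH2 → C:1 H:2
  CH2 → C:1 H:2
  CH(CH2OH) → C:2 H:4 O:1
  CH(NH2) → C:1 H:3 N:1
  CH2 → C:1 H:2
  CH2 → C:1 H:2
  CH2COOCH3 → C:3 H:5 O:2
Element totals:
  C: 12
  H: 24
  Cl: 1
  N: 1
  O: 3

C12H24ClNO3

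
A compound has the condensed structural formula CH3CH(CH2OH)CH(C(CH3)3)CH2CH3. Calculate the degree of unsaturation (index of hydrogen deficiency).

0

Element totals:
  C: 10
  H: 22
  O: 1
Molecular formula: C10H22O.
DoU = (2C + 2 + N − H − X) / 2 = (2·10 + 2 + 0 − 22 − 0) / 2 = 0.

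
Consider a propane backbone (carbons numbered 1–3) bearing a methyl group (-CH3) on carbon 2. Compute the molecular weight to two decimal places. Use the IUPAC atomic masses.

58.12 g/mol

Atom tally by fragment:
  CH3 → C:1 H:3
  CH(CH3) → C:2 H:4
  CH3 → C:1 H:3
Element totals:
  C: 4
  H: 10
Molecular formula: C4H10.
  M = 4(12.011) + 10(1.008)
    = 48.044 + 10.080 = 58.124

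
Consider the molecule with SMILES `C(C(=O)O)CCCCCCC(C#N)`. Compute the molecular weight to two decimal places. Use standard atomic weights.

183.25 g/mol

Atom tally by fragment:
  HOOCCH2 → C:2 H:3 O:2
  CH2 → C:1 H:2
  CH2 → C:1 H:2
  CH2 → C:1 H:2
  CH2 → C:1 H:2
  CH2 → C:1 H:2
  CH2 → C:1 H:2
  CH2CN → C:2 H:2 N:1
Element totals:
  C: 10
  H: 17
  N: 1
  O: 2
Molecular formula: C10H17NO2.
  M = 10(12.011) + 17(1.008) + 14.007 + 2(15.999)
    = 120.110 + 17.136 + 14.007 + 31.998 = 183.251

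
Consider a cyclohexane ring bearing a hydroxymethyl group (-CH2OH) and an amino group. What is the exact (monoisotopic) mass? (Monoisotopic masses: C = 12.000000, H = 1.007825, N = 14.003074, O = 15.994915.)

Atom tally by fragment:
  cyclohexane ring core → C:6 H:12
  (− 2 ring H displaced by substituents)
  + CH2OH → C:1 H:3 O:1
  + NH2 → N:1 H:2
Element totals:
  C: 7
  H: 15
  N: 1
  O: 1
Molecular formula: C7H15NO.
  M = 7(12.0) + 15(1.007825) + 14.003074 + 15.994915
    = 84.000000 + 15.117375 + 14.003074 + 15.994915 = 129.115364

129.1154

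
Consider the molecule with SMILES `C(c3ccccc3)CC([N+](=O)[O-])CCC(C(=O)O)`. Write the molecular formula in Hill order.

Atom tally by fragment:
  C6H5CH2 → C:7 H:7
  CH2 → C:1 H:2
  CH(NO2) → C:1 H:1 N:1 O:2
  CH2 → C:1 H:2
  CH2 → C:1 H:2
  CH2COOH → C:2 H:3 O:2
Element totals:
  C: 13
  H: 17
  N: 1
  O: 4

C13H17NO4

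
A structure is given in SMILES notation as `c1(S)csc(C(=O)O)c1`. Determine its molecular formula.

C5H4O2S2

Atom tally by fragment:
  thiophene ring core → C:4 H:4 S:1
  (− 2 ring H displaced by substituents)
  + SH → S:1 H:1
  + COOH → C:1 H:1 O:2
Element totals:
  C: 5
  H: 4
  O: 2
  S: 2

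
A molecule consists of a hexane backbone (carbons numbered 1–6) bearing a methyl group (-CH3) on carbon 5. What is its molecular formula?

Atom tally by fragment:
  CH3 → C:1 H:3
  CH2 → C:1 H:2
  CH2 → C:1 H:2
  CH2 → C:1 H:2
  CH(CH3) → C:2 H:4
  CH3 → C:1 H:3
Element totals:
  C: 7
  H: 16

C7H16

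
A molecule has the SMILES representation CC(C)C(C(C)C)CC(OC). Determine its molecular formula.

Atom tally by fragment:
  CH3 → C:1 H:3
  CH(CH3) → C:2 H:4
  CH(CH(CH3)2) → C:4 H:8
  CH2 → C:1 H:2
  CH2OCH3 → C:2 H:5 O:1
Element totals:
  C: 10
  H: 22
  O: 1

C10H22O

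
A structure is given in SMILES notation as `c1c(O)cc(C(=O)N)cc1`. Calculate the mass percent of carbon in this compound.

Atom tally by fragment:
  benzene ring core → C:6 H:6
  (− 2 ring H displaced by substituents)
  + OH → O:1 H:1
  + CONH2 → C:1 H:2 O:1 N:1
Element totals:
  C: 7
  H: 7
  N: 1
  O: 2
Molecular formula: C7H7NO2.
Molar mass = 137.138 g/mol.
Mass from C: 7 × 12.011 = 84.077 g/mol.
%C = 84.077 / 137.138 × 100 = 61.31%.

61.31%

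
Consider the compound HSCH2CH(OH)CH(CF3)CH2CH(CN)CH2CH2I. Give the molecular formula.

Atom tally by fragment:
  HSCH2 → C:1 H:3 S:1
  CH(OH) → C:1 H:2 O:1
  CH(CF3) → C:2 H:1 F:3
  CH2 → C:1 H:2
  CH(CN) → C:2 H:1 N:1
  CH2 → C:1 H:2
  CH2I → C:1 H:2 I:1
Element totals:
  C: 9
  H: 13
  F: 3
  I: 1
  N: 1
  O: 1
  S: 1

C9H13F3INOS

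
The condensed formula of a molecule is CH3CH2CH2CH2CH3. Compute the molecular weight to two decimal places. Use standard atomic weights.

72.15 g/mol

Atom tally by fragment:
  CH3 → C:1 H:3
  CH2 → C:1 H:2
  CH2 → C:1 H:2
  CH2 → C:1 H:2
  CH3 → C:1 H:3
Element totals:
  C: 5
  H: 12
Molecular formula: C5H12.
  M = 5(12.011) + 12(1.008)
    = 60.055 + 12.096 = 72.151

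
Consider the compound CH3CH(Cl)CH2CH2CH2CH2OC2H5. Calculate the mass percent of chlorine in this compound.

Element totals:
  C: 8
  H: 17
  Cl: 1
  O: 1
Molecular formula: C8H17ClO.
Molar mass = 164.673 g/mol.
Mass from Cl: 1 × 35.45 = 35.450 g/mol.
%Cl = 35.450 / 164.673 × 100 = 21.53%.

21.53%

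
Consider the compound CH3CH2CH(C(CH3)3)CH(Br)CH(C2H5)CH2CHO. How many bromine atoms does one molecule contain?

1

Element totals:
  C: 13
  H: 25
  Br: 1
  O: 1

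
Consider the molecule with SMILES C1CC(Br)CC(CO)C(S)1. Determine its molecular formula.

C7H13BrOS

Atom tally by fragment:
  cyclohexane ring core → C:6 H:12
  (− 3 ring H displaced by substituents)
  + Br → Br:1
  + CH2OH → C:1 H:3 O:1
  + SH → S:1 H:1
Element totals:
  C: 7
  H: 13
  Br: 1
  O: 1
  S: 1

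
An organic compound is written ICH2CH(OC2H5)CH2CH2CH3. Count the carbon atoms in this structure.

Atom tally by fragment:
  ICH2 → C:1 H:2 I:1
  CH(OC2H5) → C:3 H:6 O:1
  CH2 → C:1 H:2
  CH2 → C:1 H:2
  CH3 → C:1 H:3
Element totals:
  C: 7
  H: 15
  I: 1
  O: 1

7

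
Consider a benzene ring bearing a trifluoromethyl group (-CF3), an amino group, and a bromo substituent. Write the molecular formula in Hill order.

C7H5BrF3N

Atom tally by fragment:
  benzene ring core → C:6 H:6
  (− 3 ring H displaced by substituents)
  + CF3 → C:1 F:3
  + NH2 → N:1 H:2
  + Br → Br:1
Element totals:
  C: 7
  H: 5
  Br: 1
  F: 3
  N: 1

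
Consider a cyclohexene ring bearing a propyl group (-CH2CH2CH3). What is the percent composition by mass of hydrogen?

12.98%

Atom tally by fragment:
  cyclohexene ring core → C:6 H:10
  (− 1 ring H displaced by substituents)
  + CH2CH2CH3 → C:3 H:7
Element totals:
  C: 9
  H: 16
Molecular formula: C9H16.
Molar mass = 124.227 g/mol.
Mass from H: 16 × 1.008 = 16.128 g/mol.
%H = 16.128 / 124.227 × 100 = 12.98%.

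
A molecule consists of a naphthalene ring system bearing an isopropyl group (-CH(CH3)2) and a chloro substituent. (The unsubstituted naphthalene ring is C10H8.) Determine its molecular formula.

Atom tally by fragment:
  naphthalene ring system core → C:10 H:8
  (− 2 ring H displaced by substituents)
  + CH(CH3)2 → C:3 H:7
  + Cl → Cl:1
Element totals:
  C: 13
  H: 13
  Cl: 1

C13H13Cl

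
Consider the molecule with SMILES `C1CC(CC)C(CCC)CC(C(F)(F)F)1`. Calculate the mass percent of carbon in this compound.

64.84%

Atom tally by fragment:
  cyclohexane ring core → C:6 H:12
  (− 3 ring H displaced by substituents)
  + C2H5 → C:2 H:5
  + CH2CH2CH3 → C:3 H:7
  + CF3 → C:1 F:3
Element totals:
  C: 12
  H: 21
  F: 3
Molecular formula: C12H21F3.
Molar mass = 222.294 g/mol.
Mass from C: 12 × 12.011 = 144.132 g/mol.
%C = 144.132 / 222.294 × 100 = 64.84%.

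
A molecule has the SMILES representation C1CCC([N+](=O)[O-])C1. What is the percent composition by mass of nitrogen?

Atom tally by fragment:
  cyclopentane ring core → C:5 H:10
  (− 1 ring H displaced by substituents)
  + NO2 → N:1 O:2
Element totals:
  C: 5
  H: 9
  N: 1
  O: 2
Molecular formula: C5H9NO2.
Molar mass = 115.132 g/mol.
Mass from N: 1 × 14.007 = 14.007 g/mol.
%N = 14.007 / 115.132 × 100 = 12.17%.

12.17%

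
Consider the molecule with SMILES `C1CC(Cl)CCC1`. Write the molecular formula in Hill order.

C6H11Cl

Atom tally by fragment:
  cyclohexane ring core → C:6 H:12
  (− 1 ring H displaced by substituents)
  + Cl → Cl:1
Element totals:
  C: 6
  H: 11
  Cl: 1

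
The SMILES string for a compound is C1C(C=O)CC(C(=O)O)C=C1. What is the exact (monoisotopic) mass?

154.0630

Atom tally by fragment:
  cyclohexene ring core → C:6 H:10
  (− 2 ring H displaced by substituents)
  + CHO → C:1 H:1 O:1
  + COOH → C:1 H:1 O:2
Element totals:
  C: 8
  H: 10
  O: 3
Molecular formula: C8H10O3.
  M = 8(12.0) + 10(1.007825) + 3(15.994915)
    = 96.000000 + 10.078250 + 47.984745 = 154.062995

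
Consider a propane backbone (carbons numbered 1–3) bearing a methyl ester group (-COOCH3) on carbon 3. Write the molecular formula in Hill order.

Atom tally by fragment:
  CH3 → C:1 H:3
  CH2 → C:1 H:2
  CH2COOCH3 → C:3 H:5 O:2
Element totals:
  C: 5
  H: 10
  O: 2

C5H10O2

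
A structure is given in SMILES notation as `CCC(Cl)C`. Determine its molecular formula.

C4H9Cl

Atom tally by fragment:
  CH3 → C:1 H:3
  CH2 → C:1 H:2
  CH(Cl) → C:1 H:1 Cl:1
  CH3 → C:1 H:3
Element totals:
  C: 4
  H: 9
  Cl: 1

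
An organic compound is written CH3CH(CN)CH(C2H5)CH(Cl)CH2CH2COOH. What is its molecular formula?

Atom tally by fragment:
  CH3 → C:1 H:3
  CH(CN) → C:2 H:1 N:1
  CH(C2H5) → C:3 H:6
  CH(Cl) → C:1 H:1 Cl:1
  CH2 → C:1 H:2
  CH2COOH → C:2 H:3 O:2
Element totals:
  C: 10
  H: 16
  Cl: 1
  N: 1
  O: 2

C10H16ClNO2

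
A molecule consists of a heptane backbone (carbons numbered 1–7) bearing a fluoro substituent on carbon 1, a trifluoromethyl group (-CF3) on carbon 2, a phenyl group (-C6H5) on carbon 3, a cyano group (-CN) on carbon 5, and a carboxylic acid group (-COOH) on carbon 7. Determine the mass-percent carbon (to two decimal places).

58.01%

Atom tally by fragment:
  FCH2 → C:1 H:2 F:1
  CH(CF3) → C:2 H:1 F:3
  CH(C6H5) → C:7 H:6
  CH2 → C:1 H:2
  CH(CN) → C:2 H:1 N:1
  CH2 → C:1 H:2
  CH2COOH → C:2 H:3 O:2
Element totals:
  C: 16
  H: 17
  F: 4
  N: 1
  O: 2
Molecular formula: C16H17F4NO2.
Molar mass = 331.309 g/mol.
Mass from C: 16 × 12.011 = 192.176 g/mol.
%C = 192.176 / 331.309 × 100 = 58.01%.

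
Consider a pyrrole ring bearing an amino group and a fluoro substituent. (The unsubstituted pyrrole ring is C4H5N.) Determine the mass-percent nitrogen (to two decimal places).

Atom tally by fragment:
  pyrrole ring core → C:4 H:5 N:1
  (− 2 ring H displaced by substituents)
  + NH2 → N:1 H:2
  + F → F:1
Element totals:
  C: 4
  H: 5
  F: 1
  N: 2
Molecular formula: C4H5FN2.
Molar mass = 100.096 g/mol.
Mass from N: 2 × 14.007 = 28.014 g/mol.
%N = 28.014 / 100.096 × 100 = 27.99%.

27.99%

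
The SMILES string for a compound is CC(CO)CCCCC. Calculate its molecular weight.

Atom tally by fragment:
  CH3 → C:1 H:3
  CH(CH2OH) → C:2 H:4 O:1
  CH2 → C:1 H:2
  CH2 → C:1 H:2
  CH2 → C:1 H:2
  CH2 → C:1 H:2
  CH3 → C:1 H:3
Element totals:
  C: 8
  H: 18
  O: 1
Molecular formula: C8H18O.
  M = 8(12.011) + 18(1.008) + 15.999
    = 96.088 + 18.144 + 15.999 = 130.231

130.23 g/mol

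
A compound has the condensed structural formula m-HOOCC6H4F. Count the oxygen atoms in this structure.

Atom tally by fragment:
  benzene ring core → C:6 H:6
  (− 2 ring H displaced by substituents)
  + COOH → C:1 H:1 O:2
  + F → F:1
Element totals:
  C: 7
  H: 5
  F: 1
  O: 2

2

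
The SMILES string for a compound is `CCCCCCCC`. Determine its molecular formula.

C8H18

Atom tally by fragment:
  CH3 → C:1 H:3
  CH2 → C:1 H:2
  CH2 → C:1 H:2
  CH2 → C:1 H:2
  CH2 → C:1 H:2
  CH2 → C:1 H:2
  CH2 → C:1 H:2
  CH3 → C:1 H:3
Element totals:
  C: 8
  H: 18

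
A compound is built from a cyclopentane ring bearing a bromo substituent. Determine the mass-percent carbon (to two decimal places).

Atom tally by fragment:
  cyclopentane ring core → C:5 H:10
  (− 1 ring H displaced by substituents)
  + Br → Br:1
Element totals:
  C: 5
  H: 9
  Br: 1
Molecular formula: C5H9Br.
Molar mass = 149.031 g/mol.
Mass from C: 5 × 12.011 = 60.055 g/mol.
%C = 60.055 / 149.031 × 100 = 40.30%.

40.30%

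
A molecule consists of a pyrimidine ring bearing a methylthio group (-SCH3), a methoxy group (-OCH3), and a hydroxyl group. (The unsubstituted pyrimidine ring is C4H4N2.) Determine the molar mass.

172.20 g/mol

Atom tally by fragment:
  pyrimidine ring core → C:4 H:4 N:2
  (− 3 ring H displaced by substituents)
  + SCH3 → C:1 H:3 S:1
  + OCH3 → C:1 H:3 O:1
  + OH → O:1 H:1
Element totals:
  C: 6
  H: 8
  N: 2
  O: 2
  S: 1
Molecular formula: C6H8N2O2S.
  M = 6(12.011) + 8(1.008) + 2(14.007) + 2(15.999) + 32.06
    = 72.066 + 8.064 + 28.014 + 31.998 + 32.060 = 172.202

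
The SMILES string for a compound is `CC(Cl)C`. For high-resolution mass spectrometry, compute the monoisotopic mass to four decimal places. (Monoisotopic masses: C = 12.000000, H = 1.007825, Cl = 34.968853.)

78.0236

Atom tally by fragment:
  CH3 → C:1 H:3
  CH(Cl) → C:1 H:1 Cl:1
  CH3 → C:1 H:3
Element totals:
  C: 3
  H: 7
  Cl: 1
Molecular formula: C3H7Cl.
  M = 3(12.0) + 7(1.007825) + 34.968853
    = 36.000000 + 7.054775 + 34.968853 = 78.023628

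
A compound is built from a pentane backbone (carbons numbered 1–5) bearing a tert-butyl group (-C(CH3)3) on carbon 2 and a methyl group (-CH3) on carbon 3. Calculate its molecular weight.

Atom tally by fragment:
  CH3 → C:1 H:3
  CH(C(CH3)3) → C:5 H:10
  CH(CH3) → C:2 H:4
  CH2 → C:1 H:2
  CH3 → C:1 H:3
Element totals:
  C: 10
  H: 22
Molecular formula: C10H22.
  M = 10(12.011) + 22(1.008)
    = 120.110 + 22.176 = 142.286

142.29 g/mol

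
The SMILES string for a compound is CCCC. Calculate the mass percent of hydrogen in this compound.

Atom tally by fragment:
  CH3 → C:1 H:3
  CH2 → C:1 H:2
  CH2 → C:1 H:2
  CH3 → C:1 H:3
Element totals:
  C: 4
  H: 10
Molecular formula: C4H10.
Molar mass = 58.124 g/mol.
Mass from H: 10 × 1.008 = 10.080 g/mol.
%H = 10.080 / 58.124 × 100 = 17.34%.

17.34%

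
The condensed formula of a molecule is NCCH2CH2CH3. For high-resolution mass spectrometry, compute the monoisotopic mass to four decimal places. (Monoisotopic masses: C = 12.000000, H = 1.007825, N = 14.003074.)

Atom tally by fragment:
  NCCH2 → C:2 H:2 N:1
  CH2 → C:1 H:2
  CH3 → C:1 H:3
Element totals:
  C: 4
  H: 7
  N: 1
Molecular formula: C4H7N.
  M = 4(12.0) + 7(1.007825) + 14.003074
    = 48.000000 + 7.054775 + 14.003074 = 69.057849

69.0578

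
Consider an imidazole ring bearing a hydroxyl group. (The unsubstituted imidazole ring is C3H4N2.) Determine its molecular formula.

Atom tally by fragment:
  imidazole ring core → C:3 H:4 N:2
  (− 1 ring H displaced by substituents)
  + OH → O:1 H:1
Element totals:
  C: 3
  H: 4
  N: 2
  O: 1

C3H4N2O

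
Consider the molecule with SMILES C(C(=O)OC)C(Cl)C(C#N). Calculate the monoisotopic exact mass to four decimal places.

Atom tally by fragment:
  CH3OOCCH2 → C:3 H:5 O:2
  CH(Cl) → C:1 H:1 Cl:1
  CH2CN → C:2 H:2 N:1
Element totals:
  C: 6
  H: 8
  Cl: 1
  N: 1
  O: 2
Molecular formula: C6H8ClNO2.
  M = 6(12.0) + 8(1.007825) + 34.968853 + 14.003074 + 2(15.994915)
    = 72.000000 + 8.062600 + 34.968853 + 14.003074 + 31.989830 = 161.024357

161.0244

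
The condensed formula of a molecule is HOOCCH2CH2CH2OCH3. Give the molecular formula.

C5H10O3

Element totals:
  C: 5
  H: 10
  O: 3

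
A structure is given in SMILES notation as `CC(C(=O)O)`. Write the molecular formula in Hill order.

Atom tally by fragment:
  CH3 → C:1 H:3
  CH2COOH → C:2 H:3 O:2
Element totals:
  C: 3
  H: 6
  O: 2

C3H6O2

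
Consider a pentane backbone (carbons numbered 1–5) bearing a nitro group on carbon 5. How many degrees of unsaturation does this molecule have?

Atom tally by fragment:
  CH3 → C:1 H:3
  CH2 → C:1 H:2
  CH2 → C:1 H:2
  CH2 → C:1 H:2
  CH2NO2 → C:1 H:2 N:1 O:2
Element totals:
  C: 5
  H: 11
  N: 1
  O: 2
Molecular formula: C5H11NO2.
DoU = (2C + 2 + N − H − X) / 2 = (2·5 + 2 + 1 − 11 − 0) / 2 = 1.

1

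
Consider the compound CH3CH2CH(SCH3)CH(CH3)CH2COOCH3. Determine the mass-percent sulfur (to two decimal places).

Atom tally by fragment:
  CH3 → C:1 H:3
  CH2 → C:1 H:2
  CH(SCH3) → C:2 H:4 S:1
  CH(CH3) → C:2 H:4
  CH2COOCH3 → C:3 H:5 O:2
Element totals:
  C: 9
  H: 18
  O: 2
  S: 1
Molecular formula: C9H18O2S.
Molar mass = 190.301 g/mol.
Mass from S: 1 × 32.06 = 32.060 g/mol.
%S = 32.060 / 190.301 × 100 = 16.85%.

16.85%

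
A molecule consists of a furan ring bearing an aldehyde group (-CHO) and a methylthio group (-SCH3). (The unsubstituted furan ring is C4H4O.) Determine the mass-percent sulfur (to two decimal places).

Atom tally by fragment:
  furan ring core → C:4 H:4 O:1
  (− 2 ring H displaced by substituents)
  + CHO → C:1 H:1 O:1
  + SCH3 → C:1 H:3 S:1
Element totals:
  C: 6
  H: 6
  O: 2
  S: 1
Molecular formula: C6H6O2S.
Molar mass = 142.172 g/mol.
Mass from S: 1 × 32.06 = 32.060 g/mol.
%S = 32.060 / 142.172 × 100 = 22.55%.

22.55%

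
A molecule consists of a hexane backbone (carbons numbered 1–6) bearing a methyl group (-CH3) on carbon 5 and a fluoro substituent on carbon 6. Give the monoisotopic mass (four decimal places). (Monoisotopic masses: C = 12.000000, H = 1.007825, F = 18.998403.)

118.1158

Atom tally by fragment:
  CH3 → C:1 H:3
  CH2 → C:1 H:2
  CH2 → C:1 H:2
  CH2 → C:1 H:2
  CH(CH3) → C:2 H:4
  CH2F → C:1 H:2 F:1
Element totals:
  C: 7
  H: 15
  F: 1
Molecular formula: C7H15F.
  M = 7(12.0) + 15(1.007825) + 18.998403
    = 84.000000 + 15.117375 + 18.998403 = 118.115778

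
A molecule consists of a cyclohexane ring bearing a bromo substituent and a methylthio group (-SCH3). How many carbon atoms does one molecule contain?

7

Atom tally by fragment:
  cyclohexane ring core → C:6 H:12
  (− 2 ring H displaced by substituents)
  + Br → Br:1
  + SCH3 → C:1 H:3 S:1
Element totals:
  C: 7
  H: 13
  Br: 1
  S: 1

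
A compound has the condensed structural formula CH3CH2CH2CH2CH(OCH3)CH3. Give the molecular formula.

Atom tally by fragment:
  CH3 → C:1 H:3
  CH2 → C:1 H:2
  CH2 → C:1 H:2
  CH2 → C:1 H:2
  CH(OCH3) → C:2 H:4 O:1
  CH3 → C:1 H:3
Element totals:
  C: 7
  H: 16
  O: 1

C7H16O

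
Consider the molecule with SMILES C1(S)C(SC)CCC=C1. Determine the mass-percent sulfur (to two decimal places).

Atom tally by fragment:
  cyclohexene ring core → C:6 H:10
  (− 2 ring H displaced by substituents)
  + SH → S:1 H:1
  + SCH3 → C:1 H:3 S:1
Element totals:
  C: 7
  H: 12
  S: 2
Molecular formula: C7H12S2.
Molar mass = 160.293 g/mol.
Mass from S: 2 × 32.06 = 64.120 g/mol.
%S = 64.120 / 160.293 × 100 = 40.00%.

40.00%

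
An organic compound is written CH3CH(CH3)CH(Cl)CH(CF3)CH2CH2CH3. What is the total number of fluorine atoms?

3

Atom tally by fragment:
  CH3 → C:1 H:3
  CH(CH3) → C:2 H:4
  CH(Cl) → C:1 H:1 Cl:1
  CH(CF3) → C:2 H:1 F:3
  CH2 → C:1 H:2
  CH2 → C:1 H:2
  CH3 → C:1 H:3
Element totals:
  C: 9
  H: 16
  Cl: 1
  F: 3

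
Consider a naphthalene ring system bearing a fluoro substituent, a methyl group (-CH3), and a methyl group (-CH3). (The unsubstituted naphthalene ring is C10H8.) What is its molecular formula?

Atom tally by fragment:
  naphthalene ring system core → C:10 H:8
  (− 3 ring H displaced by substituents)
  + F → F:1
  + CH3 → C:1 H:3
  + CH3 → C:1 H:3
Element totals:
  C: 12
  H: 11
  F: 1

C12H11F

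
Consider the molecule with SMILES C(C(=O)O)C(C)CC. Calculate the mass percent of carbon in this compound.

62.04%

Atom tally by fragment:
  HOOCCH2 → C:2 H:3 O:2
  CH(CH3) → C:2 H:4
  CH2 → C:1 H:2
  CH3 → C:1 H:3
Element totals:
  C: 6
  H: 12
  O: 2
Molecular formula: C6H12O2.
Molar mass = 116.160 g/mol.
Mass from C: 6 × 12.011 = 72.066 g/mol.
%C = 72.066 / 116.160 × 100 = 62.04%.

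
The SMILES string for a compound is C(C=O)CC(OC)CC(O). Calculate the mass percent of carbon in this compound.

57.51%

Atom tally by fragment:
  OHCCH2 → C:2 H:3 O:1
  CH2 → C:1 H:2
  CH(OCH3) → C:2 H:4 O:1
  CH2 → C:1 H:2
  CH2OH → C:1 H:3 O:1
Element totals:
  C: 7
  H: 14
  O: 3
Molecular formula: C7H14O3.
Molar mass = 146.186 g/mol.
Mass from C: 7 × 12.011 = 84.077 g/mol.
%C = 84.077 / 146.186 × 100 = 57.51%.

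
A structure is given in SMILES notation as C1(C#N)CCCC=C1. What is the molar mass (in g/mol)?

Atom tally by fragment:
  cyclohexene ring core → C:6 H:10
  (− 1 ring H displaced by substituents)
  + CN → C:1 N:1
Element totals:
  C: 7
  H: 9
  N: 1
Molecular formula: C7H9N.
  M = 7(12.011) + 9(1.008) + 14.007
    = 84.077 + 9.072 + 14.007 = 107.156

107.16 g/mol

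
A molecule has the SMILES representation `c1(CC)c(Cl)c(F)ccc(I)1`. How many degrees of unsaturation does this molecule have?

Atom tally by fragment:
  benzene ring core → C:6 H:6
  (− 4 ring H displaced by substituents)
  + C2H5 → C:2 H:5
  + Cl → Cl:1
  + F → F:1
  + I → I:1
Element totals:
  C: 8
  H: 7
  Cl: 1
  F: 1
  I: 1
Molecular formula: C8H7ClFI.
DoU = (2C + 2 + N − H − X) / 2 = (2·8 + 2 + 0 − 7 − 3) / 2 = 4.

4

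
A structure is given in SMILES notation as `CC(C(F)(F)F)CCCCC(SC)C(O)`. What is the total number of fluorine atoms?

Atom tally by fragment:
  CH3 → C:1 H:3
  CH(CF3) → C:2 H:1 F:3
  CH2 → C:1 H:2
  CH2 → C:1 H:2
  CH2 → C:1 H:2
  CH2 → C:1 H:2
  CH(SCH3) → C:2 H:4 S:1
  CH2OH → C:1 H:3 O:1
Element totals:
  C: 10
  H: 19
  F: 3
  O: 1
  S: 1

3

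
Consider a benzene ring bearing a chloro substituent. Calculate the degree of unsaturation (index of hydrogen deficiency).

Atom tally by fragment:
  benzene ring core → C:6 H:6
  (− 1 ring H displaced by substituents)
  + Cl → Cl:1
Element totals:
  C: 6
  H: 5
  Cl: 1
Molecular formula: C6H5Cl.
DoU = (2C + 2 + N − H − X) / 2 = (2·6 + 2 + 0 − 5 − 1) / 2 = 4.

4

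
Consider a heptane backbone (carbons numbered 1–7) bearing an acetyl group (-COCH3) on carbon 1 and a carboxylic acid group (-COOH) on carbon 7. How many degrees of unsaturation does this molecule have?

Atom tally by fragment:
  CH3COCH2 → C:3 H:5 O:1
  CH2 → C:1 H:2
  CH2 → C:1 H:2
  CH2 → C:1 H:2
  CH2 → C:1 H:2
  CH2 → C:1 H:2
  CH2COOH → C:2 H:3 O:2
Element totals:
  C: 10
  H: 18
  O: 3
Molecular formula: C10H18O3.
DoU = (2C + 2 + N − H − X) / 2 = (2·10 + 2 + 0 − 18 − 0) / 2 = 2.

2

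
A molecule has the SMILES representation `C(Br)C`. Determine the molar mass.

Atom tally by fragment:
  BrCH2 → C:1 H:2 Br:1
  CH3 → C:1 H:3
Element totals:
  C: 2
  H: 5
  Br: 1
Molecular formula: C2H5Br.
  M = 2(12.011) + 5(1.008) + 79.904
    = 24.022 + 5.040 + 79.904 = 108.966

108.97 g/mol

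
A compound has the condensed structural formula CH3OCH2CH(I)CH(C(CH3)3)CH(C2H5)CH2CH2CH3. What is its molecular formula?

C14H29IO

Atom tally by fragment:
  CH3OCH2 → C:2 H:5 O:1
  CH(I) → C:1 H:1 I:1
  CH(C(CH3)3) → C:5 H:10
  CH(C2H5) → C:3 H:6
  CH2 → C:1 H:2
  CH2 → C:1 H:2
  CH3 → C:1 H:3
Element totals:
  C: 14
  H: 29
  I: 1
  O: 1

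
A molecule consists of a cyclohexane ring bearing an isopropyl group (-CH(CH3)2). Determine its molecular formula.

C9H18

Atom tally by fragment:
  cyclohexane ring core → C:6 H:12
  (− 1 ring H displaced by substituents)
  + CH(CH3)2 → C:3 H:7
Element totals:
  C: 9
  H: 18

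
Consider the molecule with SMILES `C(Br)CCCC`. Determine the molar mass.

151.05 g/mol

Atom tally by fragment:
  BrCH2 → C:1 H:2 Br:1
  CH2 → C:1 H:2
  CH2 → C:1 H:2
  CH2 → C:1 H:2
  CH3 → C:1 H:3
Element totals:
  C: 5
  H: 11
  Br: 1
Molecular formula: C5H11Br.
  M = 5(12.011) + 11(1.008) + 79.904
    = 60.055 + 11.088 + 79.904 = 151.047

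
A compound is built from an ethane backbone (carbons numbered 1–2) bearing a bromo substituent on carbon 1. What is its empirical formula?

C2H5Br

Atom tally by fragment:
  BrCH2 → C:1 H:2 Br:1
  CH3 → C:1 H:3
Element totals:
  C: 2
  H: 5
  Br: 1
Molecular formula: C2H5Br.
gcd of subscripts (1, 2, 5) = 1, so the empirical formula equals the molecular formula.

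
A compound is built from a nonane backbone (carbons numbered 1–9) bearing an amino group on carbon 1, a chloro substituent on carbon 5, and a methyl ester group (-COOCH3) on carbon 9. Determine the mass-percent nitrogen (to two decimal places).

5.94%

Atom tally by fragment:
  H2NCH2 → C:1 H:4 N:1
  CH2 → C:1 H:2
  CH2 → C:1 H:2
  CH2 → C:1 H:2
  CH(Cl) → C:1 H:1 Cl:1
  CH2 → C:1 H:2
  CH2 → C:1 H:2
  CH2 → C:1 H:2
  CH2COOCH3 → C:3 H:5 O:2
Element totals:
  C: 11
  H: 22
  Cl: 1
  N: 1
  O: 2
Molecular formula: C11H22ClNO2.
Molar mass = 235.752 g/mol.
Mass from N: 1 × 14.007 = 14.007 g/mol.
%N = 14.007 / 235.752 × 100 = 5.94%.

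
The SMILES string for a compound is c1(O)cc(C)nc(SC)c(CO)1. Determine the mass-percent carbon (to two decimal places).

Atom tally by fragment:
  pyridine ring core → C:5 H:5 N:1
  (− 4 ring H displaced by substituents)
  + OH → O:1 H:1
  + CH3 → C:1 H:3
  + SCH3 → C:1 H:3 S:1
  + CH2OH → C:1 H:3 O:1
Element totals:
  C: 8
  H: 11
  N: 1
  O: 2
  S: 1
Molecular formula: C8H11NO2S.
Molar mass = 185.241 g/mol.
Mass from C: 8 × 12.011 = 96.088 g/mol.
%C = 96.088 / 185.241 × 100 = 51.87%.

51.87%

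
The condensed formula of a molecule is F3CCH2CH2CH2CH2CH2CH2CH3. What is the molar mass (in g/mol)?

168.20 g/mol

Atom tally by fragment:
  F3CCH2 → C:2 H:2 F:3
  CH2 → C:1 H:2
  CH2 → C:1 H:2
  CH2 → C:1 H:2
  CH2 → C:1 H:2
  CH2 → C:1 H:2
  CH3 → C:1 H:3
Element totals:
  C: 8
  H: 15
  F: 3
Molecular formula: C8H15F3.
  M = 8(12.011) + 15(1.008) + 3(18.998)
    = 96.088 + 15.120 + 56.994 = 168.202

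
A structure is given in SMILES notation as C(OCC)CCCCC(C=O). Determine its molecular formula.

C9H18O2

Atom tally by fragment:
  C2H5OCH2 → C:3 H:7 O:1
  CH2 → C:1 H:2
  CH2 → C:1 H:2
  CH2 → C:1 H:2
  CH2 → C:1 H:2
  CH2CHO → C:2 H:3 O:1
Element totals:
  C: 9
  H: 18
  O: 2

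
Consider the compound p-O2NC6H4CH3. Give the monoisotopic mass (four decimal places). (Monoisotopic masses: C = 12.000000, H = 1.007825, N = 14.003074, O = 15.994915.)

137.0477

Element totals:
  C: 7
  H: 7
  N: 1
  O: 2
Molecular formula: C7H7NO2.
  M = 7(12.0) + 7(1.007825) + 14.003074 + 2(15.994915)
    = 84.000000 + 7.054775 + 14.003074 + 31.989830 = 137.047679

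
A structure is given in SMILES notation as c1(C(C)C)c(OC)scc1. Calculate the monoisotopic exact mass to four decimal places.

156.0609

Atom tally by fragment:
  thiophene ring core → C:4 H:4 S:1
  (− 2 ring H displaced by substituents)
  + CH(CH3)2 → C:3 H:7
  + OCH3 → C:1 H:3 O:1
Element totals:
  C: 8
  H: 12
  O: 1
  S: 1
Molecular formula: C8H12OS.
  M = 8(12.0) + 12(1.007825) + 15.994915 + 31.972071
    = 96.000000 + 12.093900 + 15.994915 + 31.972071 = 156.060886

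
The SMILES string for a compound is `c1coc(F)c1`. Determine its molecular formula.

Atom tally by fragment:
  furan ring core → C:4 H:4 O:1
  (− 1 ring H displaced by substituents)
  + F → F:1
Element totals:
  C: 4
  H: 3
  F: 1
  O: 1

C4H3FO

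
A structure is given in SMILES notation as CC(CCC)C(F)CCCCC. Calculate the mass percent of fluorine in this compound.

10.90%

Atom tally by fragment:
  CH3 → C:1 H:3
  CH(CH2CH2CH3) → C:4 H:8
  CH(F) → C:1 H:1 F:1
  CH2 → C:1 H:2
  CH2 → C:1 H:2
  CH2 → C:1 H:2
  CH2 → C:1 H:2
  CH3 → C:1 H:3
Element totals:
  C: 11
  H: 23
  F: 1
Molecular formula: C11H23F.
Molar mass = 174.303 g/mol.
Mass from F: 1 × 18.998 = 18.998 g/mol.
%F = 18.998 / 174.303 × 100 = 10.90%.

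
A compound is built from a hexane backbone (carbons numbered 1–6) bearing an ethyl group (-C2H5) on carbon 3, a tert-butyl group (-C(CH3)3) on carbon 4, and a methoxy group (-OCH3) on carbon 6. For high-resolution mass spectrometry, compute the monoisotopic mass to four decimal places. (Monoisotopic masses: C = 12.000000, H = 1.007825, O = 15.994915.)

200.2140

Atom tally by fragment:
  CH3 → C:1 H:3
  CH2 → C:1 H:2
  CH(C2H5) → C:3 H:6
  CH(C(CH3)3) → C:5 H:10
  CH2 → C:1 H:2
  CH2OCH3 → C:2 H:5 O:1
Element totals:
  C: 13
  H: 28
  O: 1
Molecular formula: C13H28O.
  M = 13(12.0) + 28(1.007825) + 15.994915
    = 156.000000 + 28.219100 + 15.994915 = 200.214015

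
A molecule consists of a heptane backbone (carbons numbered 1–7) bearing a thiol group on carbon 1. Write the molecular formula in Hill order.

C7H16S

Atom tally by fragment:
  HSCH2 → C:1 H:3 S:1
  CH2 → C:1 H:2
  CH2 → C:1 H:2
  CH2 → C:1 H:2
  CH2 → C:1 H:2
  CH2 → C:1 H:2
  CH3 → C:1 H:3
Element totals:
  C: 7
  H: 16
  S: 1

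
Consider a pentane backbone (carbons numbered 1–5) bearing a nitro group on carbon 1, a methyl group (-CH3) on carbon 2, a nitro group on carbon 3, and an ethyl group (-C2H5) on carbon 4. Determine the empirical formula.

Atom tally by fragment:
  O2NCH2 → C:1 H:2 N:1 O:2
  CH(CH3) → C:2 H:4
  CH(NO2) → C:1 H:1 N:1 O:2
  CH(C2H5) → C:3 H:6
  CH3 → C:1 H:3
Element totals:
  C: 8
  H: 16
  N: 2
  O: 4
Molecular formula: C8H16N2O4.
gcd of subscripts = 2; dividing each by 2:
  C: 8/2 = 4
  H: 16/2 = 8
  N: 2/2 = 1
  O: 4/2 = 2

C4H8NO2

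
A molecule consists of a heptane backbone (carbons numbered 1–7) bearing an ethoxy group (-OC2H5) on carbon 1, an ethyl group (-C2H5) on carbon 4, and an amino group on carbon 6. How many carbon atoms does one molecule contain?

11

Atom tally by fragment:
  C2H5OCH2 → C:3 H:7 O:1
  CH2 → C:1 H:2
  CH2 → C:1 H:2
  CH(C2H5) → C:3 H:6
  CH2 → C:1 H:2
  CH(NH2) → C:1 H:3 N:1
  CH3 → C:1 H:3
Element totals:
  C: 11
  H: 25
  N: 1
  O: 1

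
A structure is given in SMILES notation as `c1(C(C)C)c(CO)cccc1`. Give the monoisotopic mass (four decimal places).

150.1045

Atom tally by fragment:
  benzene ring core → C:6 H:6
  (− 2 ring H displaced by substituents)
  + CH(CH3)2 → C:3 H:7
  + CH2OH → C:1 H:3 O:1
Element totals:
  C: 10
  H: 14
  O: 1
Molecular formula: C10H14O.
  M = 10(12.0) + 14(1.007825) + 15.994915
    = 120.000000 + 14.109550 + 15.994915 = 150.104465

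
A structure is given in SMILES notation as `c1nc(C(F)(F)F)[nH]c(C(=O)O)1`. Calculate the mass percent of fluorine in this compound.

Atom tally by fragment:
  imidazole ring core → C:3 H:4 N:2
  (− 2 ring H displaced by substituents)
  + CF3 → C:1 F:3
  + COOH → C:1 H:1 O:2
Element totals:
  C: 5
  H: 3
  F: 3
  N: 2
  O: 2
Molecular formula: C5H3F3N2O2.
Molar mass = 180.085 g/mol.
Mass from F: 3 × 18.998 = 56.994 g/mol.
%F = 56.994 / 180.085 × 100 = 31.65%.

31.65%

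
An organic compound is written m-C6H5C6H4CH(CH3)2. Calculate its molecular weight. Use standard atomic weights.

196.29 g/mol

Element totals:
  C: 15
  H: 16
Molecular formula: C15H16.
  M = 15(12.011) + 16(1.008)
    = 180.165 + 16.128 = 196.293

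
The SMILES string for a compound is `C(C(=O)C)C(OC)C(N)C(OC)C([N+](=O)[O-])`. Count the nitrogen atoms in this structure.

2

Atom tally by fragment:
  CH3COCH2 → C:3 H:5 O:1
  CH(OCH3) → C:2 H:4 O:1
  CH(NH2) → C:1 H:3 N:1
  CH(OCH3) → C:2 H:4 O:1
  CH2NO2 → C:1 H:2 N:1 O:2
Element totals:
  C: 9
  H: 18
  N: 2
  O: 5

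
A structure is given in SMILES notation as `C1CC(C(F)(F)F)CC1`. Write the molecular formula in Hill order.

C6H9F3

Atom tally by fragment:
  cyclopentane ring core → C:5 H:10
  (− 1 ring H displaced by substituents)
  + CF3 → C:1 F:3
Element totals:
  C: 6
  H: 9
  F: 3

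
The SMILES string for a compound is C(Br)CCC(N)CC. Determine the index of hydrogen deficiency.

Atom tally by fragment:
  BrCH2 → C:1 H:2 Br:1
  CH2 → C:1 H:2
  CH2 → C:1 H:2
  CH(NH2) → C:1 H:3 N:1
  CH2 → C:1 H:2
  CH3 → C:1 H:3
Element totals:
  C: 6
  H: 14
  Br: 1
  N: 1
Molecular formula: C6H14BrN.
DoU = (2C + 2 + N − H − X) / 2 = (2·6 + 2 + 1 − 14 − 1) / 2 = 0.

0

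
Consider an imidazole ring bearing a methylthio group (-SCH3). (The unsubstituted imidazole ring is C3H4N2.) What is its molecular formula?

C4H6N2S

Atom tally by fragment:
  imidazole ring core → C:3 H:4 N:2
  (− 1 ring H displaced by substituents)
  + SCH3 → C:1 H:3 S:1
Element totals:
  C: 4
  H: 6
  N: 2
  S: 1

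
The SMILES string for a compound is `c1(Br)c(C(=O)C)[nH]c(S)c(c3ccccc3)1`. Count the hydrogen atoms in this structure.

10

Atom tally by fragment:
  pyrrole ring core → C:4 H:5 N:1
  (− 4 ring H displaced by substituents)
  + Br → Br:1
  + COCH3 → C:2 H:3 O:1
  + SH → S:1 H:1
  + C6H5 → C:6 H:5
Element totals:
  C: 12
  H: 10
  Br: 1
  N: 1
  O: 1
  S: 1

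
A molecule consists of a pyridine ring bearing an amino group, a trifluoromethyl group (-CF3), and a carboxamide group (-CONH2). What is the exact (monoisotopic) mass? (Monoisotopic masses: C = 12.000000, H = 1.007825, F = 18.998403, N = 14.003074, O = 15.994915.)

Atom tally by fragment:
  pyridine ring core → C:5 H:5 N:1
  (− 3 ring H displaced by substituents)
  + NH2 → N:1 H:2
  + CF3 → C:1 F:3
  + CONH2 → C:1 H:2 O:1 N:1
Element totals:
  C: 7
  H: 6
  F: 3
  N: 3
  O: 1
Molecular formula: C7H6F3N3O.
  M = 7(12.0) + 6(1.007825) + 3(18.998403) + 3(14.003074) + 15.994915
    = 84.000000 + 6.046950 + 56.995209 + 42.009222 + 15.994915 = 205.046296

205.0463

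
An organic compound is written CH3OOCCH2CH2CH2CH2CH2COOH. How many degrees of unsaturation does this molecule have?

2

Atom tally by fragment:
  CH3OOCCH2 → C:3 H:5 O:2
  CH2 → C:1 H:2
  CH2 → C:1 H:2
  CH2 → C:1 H:2
  CH2COOH → C:2 H:3 O:2
Element totals:
  C: 8
  H: 14
  O: 4
Molecular formula: C8H14O4.
DoU = (2C + 2 + N − H − X) / 2 = (2·8 + 2 + 0 − 14 − 0) / 2 = 2.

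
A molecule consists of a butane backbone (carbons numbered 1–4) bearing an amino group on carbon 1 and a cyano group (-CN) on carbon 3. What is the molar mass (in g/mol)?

Atom tally by fragment:
  H2NCH2 → C:1 H:4 N:1
  CH2 → C:1 H:2
  CH(CN) → C:2 H:1 N:1
  CH3 → C:1 H:3
Element totals:
  C: 5
  H: 10
  N: 2
Molecular formula: C5H10N2.
  M = 5(12.011) + 10(1.008) + 2(14.007)
    = 60.055 + 10.080 + 28.014 = 98.149

98.15 g/mol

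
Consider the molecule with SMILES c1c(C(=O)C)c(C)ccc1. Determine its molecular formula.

C9H10O

Atom tally by fragment:
  benzene ring core → C:6 H:6
  (− 2 ring H displaced by substituents)
  + COCH3 → C:2 H:3 O:1
  + CH3 → C:1 H:3
Element totals:
  C: 9
  H: 10
  O: 1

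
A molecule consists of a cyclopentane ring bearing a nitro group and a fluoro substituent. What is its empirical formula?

C5H8FNO2

Atom tally by fragment:
  cyclopentane ring core → C:5 H:10
  (− 2 ring H displaced by substituents)
  + NO2 → N:1 O:2
  + F → F:1
Element totals:
  C: 5
  H: 8
  F: 1
  N: 1
  O: 2
Molecular formula: C5H8FNO2.
gcd of subscripts (5, 1, 8, 1, 2) = 1, so the empirical formula equals the molecular formula.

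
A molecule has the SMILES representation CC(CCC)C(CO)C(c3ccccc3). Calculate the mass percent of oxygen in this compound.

7.75%

Atom tally by fragment:
  CH3 → C:1 H:3
  CH(CH2CH2CH3) → C:4 H:8
  CH(CH2OH) → C:2 H:4 O:1
  CH2C6H5 → C:7 H:7
Element totals:
  C: 14
  H: 22
  O: 1
Molecular formula: C14H22O.
Molar mass = 206.329 g/mol.
Mass from O: 1 × 15.999 = 15.999 g/mol.
%O = 15.999 / 206.329 × 100 = 7.75%.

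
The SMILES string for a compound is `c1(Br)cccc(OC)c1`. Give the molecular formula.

Atom tally by fragment:
  benzene ring core → C:6 H:6
  (− 2 ring H displaced by substituents)
  + Br → Br:1
  + OCH3 → C:1 H:3 O:1
Element totals:
  C: 7
  H: 7
  Br: 1
  O: 1

C7H7BrO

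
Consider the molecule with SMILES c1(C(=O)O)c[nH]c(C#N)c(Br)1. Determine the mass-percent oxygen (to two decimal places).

14.88%

Atom tally by fragment:
  pyrrole ring core → C:4 H:5 N:1
  (− 3 ring H displaced by substituents)
  + COOH → C:1 H:1 O:2
  + CN → C:1 N:1
  + Br → Br:1
Element totals:
  C: 6
  H: 3
  Br: 1
  N: 2
  O: 2
Molecular formula: C6H3BrN2O2.
Molar mass = 215.006 g/mol.
Mass from O: 2 × 15.999 = 31.998 g/mol.
%O = 31.998 / 215.006 × 100 = 14.88%.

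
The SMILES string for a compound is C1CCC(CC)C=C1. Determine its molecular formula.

Atom tally by fragment:
  cyclohexene ring core → C:6 H:10
  (− 1 ring H displaced by substituents)
  + C2H5 → C:2 H:5
Element totals:
  C: 8
  H: 14

C8H14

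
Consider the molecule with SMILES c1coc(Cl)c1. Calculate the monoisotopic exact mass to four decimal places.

Atom tally by fragment:
  furan ring core → C:4 H:4 O:1
  (− 1 ring H displaced by substituents)
  + Cl → Cl:1
Element totals:
  C: 4
  H: 3
  Cl: 1
  O: 1
Molecular formula: C4H3ClO.
  M = 4(12.0) + 3(1.007825) + 34.968853 + 15.994915
    = 48.000000 + 3.023475 + 34.968853 + 15.994915 = 101.987243

101.9872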